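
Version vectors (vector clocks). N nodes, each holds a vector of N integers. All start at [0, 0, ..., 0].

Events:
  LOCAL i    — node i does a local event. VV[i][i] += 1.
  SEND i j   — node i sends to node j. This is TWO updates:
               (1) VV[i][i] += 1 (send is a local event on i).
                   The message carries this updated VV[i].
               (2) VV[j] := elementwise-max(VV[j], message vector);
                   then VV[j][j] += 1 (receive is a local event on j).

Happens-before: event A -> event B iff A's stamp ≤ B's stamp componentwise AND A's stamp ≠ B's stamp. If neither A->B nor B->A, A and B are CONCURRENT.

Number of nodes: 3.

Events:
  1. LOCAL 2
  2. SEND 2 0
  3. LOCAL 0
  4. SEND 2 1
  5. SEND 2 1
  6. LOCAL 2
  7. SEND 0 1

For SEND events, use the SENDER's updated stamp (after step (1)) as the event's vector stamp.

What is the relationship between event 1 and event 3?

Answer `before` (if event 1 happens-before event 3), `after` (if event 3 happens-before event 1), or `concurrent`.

Initial: VV[0]=[0, 0, 0]
Initial: VV[1]=[0, 0, 0]
Initial: VV[2]=[0, 0, 0]
Event 1: LOCAL 2: VV[2][2]++ -> VV[2]=[0, 0, 1]
Event 2: SEND 2->0: VV[2][2]++ -> VV[2]=[0, 0, 2], msg_vec=[0, 0, 2]; VV[0]=max(VV[0],msg_vec) then VV[0][0]++ -> VV[0]=[1, 0, 2]
Event 3: LOCAL 0: VV[0][0]++ -> VV[0]=[2, 0, 2]
Event 4: SEND 2->1: VV[2][2]++ -> VV[2]=[0, 0, 3], msg_vec=[0, 0, 3]; VV[1]=max(VV[1],msg_vec) then VV[1][1]++ -> VV[1]=[0, 1, 3]
Event 5: SEND 2->1: VV[2][2]++ -> VV[2]=[0, 0, 4], msg_vec=[0, 0, 4]; VV[1]=max(VV[1],msg_vec) then VV[1][1]++ -> VV[1]=[0, 2, 4]
Event 6: LOCAL 2: VV[2][2]++ -> VV[2]=[0, 0, 5]
Event 7: SEND 0->1: VV[0][0]++ -> VV[0]=[3, 0, 2], msg_vec=[3, 0, 2]; VV[1]=max(VV[1],msg_vec) then VV[1][1]++ -> VV[1]=[3, 3, 4]
Event 1 stamp: [0, 0, 1]
Event 3 stamp: [2, 0, 2]
[0, 0, 1] <= [2, 0, 2]? True
[2, 0, 2] <= [0, 0, 1]? False
Relation: before

Answer: before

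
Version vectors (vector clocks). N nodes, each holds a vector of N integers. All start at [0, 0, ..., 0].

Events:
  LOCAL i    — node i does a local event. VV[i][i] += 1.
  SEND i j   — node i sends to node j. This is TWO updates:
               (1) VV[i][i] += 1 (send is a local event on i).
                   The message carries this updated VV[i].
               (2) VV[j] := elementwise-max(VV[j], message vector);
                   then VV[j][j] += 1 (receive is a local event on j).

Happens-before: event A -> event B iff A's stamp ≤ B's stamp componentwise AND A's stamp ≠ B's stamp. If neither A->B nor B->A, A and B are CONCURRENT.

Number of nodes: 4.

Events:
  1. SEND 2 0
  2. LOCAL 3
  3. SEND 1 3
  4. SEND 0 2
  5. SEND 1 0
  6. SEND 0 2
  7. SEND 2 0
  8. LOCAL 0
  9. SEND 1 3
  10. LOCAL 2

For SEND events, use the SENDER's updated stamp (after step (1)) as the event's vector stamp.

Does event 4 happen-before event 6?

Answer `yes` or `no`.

Answer: yes

Derivation:
Initial: VV[0]=[0, 0, 0, 0]
Initial: VV[1]=[0, 0, 0, 0]
Initial: VV[2]=[0, 0, 0, 0]
Initial: VV[3]=[0, 0, 0, 0]
Event 1: SEND 2->0: VV[2][2]++ -> VV[2]=[0, 0, 1, 0], msg_vec=[0, 0, 1, 0]; VV[0]=max(VV[0],msg_vec) then VV[0][0]++ -> VV[0]=[1, 0, 1, 0]
Event 2: LOCAL 3: VV[3][3]++ -> VV[3]=[0, 0, 0, 1]
Event 3: SEND 1->3: VV[1][1]++ -> VV[1]=[0, 1, 0, 0], msg_vec=[0, 1, 0, 0]; VV[3]=max(VV[3],msg_vec) then VV[3][3]++ -> VV[3]=[0, 1, 0, 2]
Event 4: SEND 0->2: VV[0][0]++ -> VV[0]=[2, 0, 1, 0], msg_vec=[2, 0, 1, 0]; VV[2]=max(VV[2],msg_vec) then VV[2][2]++ -> VV[2]=[2, 0, 2, 0]
Event 5: SEND 1->0: VV[1][1]++ -> VV[1]=[0, 2, 0, 0], msg_vec=[0, 2, 0, 0]; VV[0]=max(VV[0],msg_vec) then VV[0][0]++ -> VV[0]=[3, 2, 1, 0]
Event 6: SEND 0->2: VV[0][0]++ -> VV[0]=[4, 2, 1, 0], msg_vec=[4, 2, 1, 0]; VV[2]=max(VV[2],msg_vec) then VV[2][2]++ -> VV[2]=[4, 2, 3, 0]
Event 7: SEND 2->0: VV[2][2]++ -> VV[2]=[4, 2, 4, 0], msg_vec=[4, 2, 4, 0]; VV[0]=max(VV[0],msg_vec) then VV[0][0]++ -> VV[0]=[5, 2, 4, 0]
Event 8: LOCAL 0: VV[0][0]++ -> VV[0]=[6, 2, 4, 0]
Event 9: SEND 1->3: VV[1][1]++ -> VV[1]=[0, 3, 0, 0], msg_vec=[0, 3, 0, 0]; VV[3]=max(VV[3],msg_vec) then VV[3][3]++ -> VV[3]=[0, 3, 0, 3]
Event 10: LOCAL 2: VV[2][2]++ -> VV[2]=[4, 2, 5, 0]
Event 4 stamp: [2, 0, 1, 0]
Event 6 stamp: [4, 2, 1, 0]
[2, 0, 1, 0] <= [4, 2, 1, 0]? True. Equal? False. Happens-before: True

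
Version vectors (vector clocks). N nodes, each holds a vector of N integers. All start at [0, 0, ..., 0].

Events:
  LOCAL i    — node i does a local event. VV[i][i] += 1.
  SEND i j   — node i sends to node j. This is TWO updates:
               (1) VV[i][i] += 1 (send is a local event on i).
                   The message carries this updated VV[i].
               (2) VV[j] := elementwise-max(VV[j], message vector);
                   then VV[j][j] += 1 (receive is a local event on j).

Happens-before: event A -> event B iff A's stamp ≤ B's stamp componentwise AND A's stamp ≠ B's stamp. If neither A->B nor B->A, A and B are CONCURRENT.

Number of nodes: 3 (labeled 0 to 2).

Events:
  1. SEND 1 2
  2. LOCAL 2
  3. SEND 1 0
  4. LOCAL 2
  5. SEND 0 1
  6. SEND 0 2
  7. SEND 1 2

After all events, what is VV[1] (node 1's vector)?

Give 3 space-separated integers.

Answer: 2 4 0

Derivation:
Initial: VV[0]=[0, 0, 0]
Initial: VV[1]=[0, 0, 0]
Initial: VV[2]=[0, 0, 0]
Event 1: SEND 1->2: VV[1][1]++ -> VV[1]=[0, 1, 0], msg_vec=[0, 1, 0]; VV[2]=max(VV[2],msg_vec) then VV[2][2]++ -> VV[2]=[0, 1, 1]
Event 2: LOCAL 2: VV[2][2]++ -> VV[2]=[0, 1, 2]
Event 3: SEND 1->0: VV[1][1]++ -> VV[1]=[0, 2, 0], msg_vec=[0, 2, 0]; VV[0]=max(VV[0],msg_vec) then VV[0][0]++ -> VV[0]=[1, 2, 0]
Event 4: LOCAL 2: VV[2][2]++ -> VV[2]=[0, 1, 3]
Event 5: SEND 0->1: VV[0][0]++ -> VV[0]=[2, 2, 0], msg_vec=[2, 2, 0]; VV[1]=max(VV[1],msg_vec) then VV[1][1]++ -> VV[1]=[2, 3, 0]
Event 6: SEND 0->2: VV[0][0]++ -> VV[0]=[3, 2, 0], msg_vec=[3, 2, 0]; VV[2]=max(VV[2],msg_vec) then VV[2][2]++ -> VV[2]=[3, 2, 4]
Event 7: SEND 1->2: VV[1][1]++ -> VV[1]=[2, 4, 0], msg_vec=[2, 4, 0]; VV[2]=max(VV[2],msg_vec) then VV[2][2]++ -> VV[2]=[3, 4, 5]
Final vectors: VV[0]=[3, 2, 0]; VV[1]=[2, 4, 0]; VV[2]=[3, 4, 5]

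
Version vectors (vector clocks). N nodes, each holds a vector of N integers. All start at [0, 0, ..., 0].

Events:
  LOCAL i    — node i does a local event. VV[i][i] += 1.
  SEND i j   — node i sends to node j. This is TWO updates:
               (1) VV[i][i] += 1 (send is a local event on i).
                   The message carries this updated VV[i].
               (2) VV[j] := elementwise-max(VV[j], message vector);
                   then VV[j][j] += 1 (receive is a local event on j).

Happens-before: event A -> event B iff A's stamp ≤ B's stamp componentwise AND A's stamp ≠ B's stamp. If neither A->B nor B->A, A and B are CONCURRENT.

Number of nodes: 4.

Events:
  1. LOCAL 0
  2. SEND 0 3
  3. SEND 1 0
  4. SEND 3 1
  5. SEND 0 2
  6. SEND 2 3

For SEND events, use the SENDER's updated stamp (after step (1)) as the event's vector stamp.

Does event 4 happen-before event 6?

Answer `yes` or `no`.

Answer: no

Derivation:
Initial: VV[0]=[0, 0, 0, 0]
Initial: VV[1]=[0, 0, 0, 0]
Initial: VV[2]=[0, 0, 0, 0]
Initial: VV[3]=[0, 0, 0, 0]
Event 1: LOCAL 0: VV[0][0]++ -> VV[0]=[1, 0, 0, 0]
Event 2: SEND 0->3: VV[0][0]++ -> VV[0]=[2, 0, 0, 0], msg_vec=[2, 0, 0, 0]; VV[3]=max(VV[3],msg_vec) then VV[3][3]++ -> VV[3]=[2, 0, 0, 1]
Event 3: SEND 1->0: VV[1][1]++ -> VV[1]=[0, 1, 0, 0], msg_vec=[0, 1, 0, 0]; VV[0]=max(VV[0],msg_vec) then VV[0][0]++ -> VV[0]=[3, 1, 0, 0]
Event 4: SEND 3->1: VV[3][3]++ -> VV[3]=[2, 0, 0, 2], msg_vec=[2, 0, 0, 2]; VV[1]=max(VV[1],msg_vec) then VV[1][1]++ -> VV[1]=[2, 2, 0, 2]
Event 5: SEND 0->2: VV[0][0]++ -> VV[0]=[4, 1, 0, 0], msg_vec=[4, 1, 0, 0]; VV[2]=max(VV[2],msg_vec) then VV[2][2]++ -> VV[2]=[4, 1, 1, 0]
Event 6: SEND 2->3: VV[2][2]++ -> VV[2]=[4, 1, 2, 0], msg_vec=[4, 1, 2, 0]; VV[3]=max(VV[3],msg_vec) then VV[3][3]++ -> VV[3]=[4, 1, 2, 3]
Event 4 stamp: [2, 0, 0, 2]
Event 6 stamp: [4, 1, 2, 0]
[2, 0, 0, 2] <= [4, 1, 2, 0]? False. Equal? False. Happens-before: False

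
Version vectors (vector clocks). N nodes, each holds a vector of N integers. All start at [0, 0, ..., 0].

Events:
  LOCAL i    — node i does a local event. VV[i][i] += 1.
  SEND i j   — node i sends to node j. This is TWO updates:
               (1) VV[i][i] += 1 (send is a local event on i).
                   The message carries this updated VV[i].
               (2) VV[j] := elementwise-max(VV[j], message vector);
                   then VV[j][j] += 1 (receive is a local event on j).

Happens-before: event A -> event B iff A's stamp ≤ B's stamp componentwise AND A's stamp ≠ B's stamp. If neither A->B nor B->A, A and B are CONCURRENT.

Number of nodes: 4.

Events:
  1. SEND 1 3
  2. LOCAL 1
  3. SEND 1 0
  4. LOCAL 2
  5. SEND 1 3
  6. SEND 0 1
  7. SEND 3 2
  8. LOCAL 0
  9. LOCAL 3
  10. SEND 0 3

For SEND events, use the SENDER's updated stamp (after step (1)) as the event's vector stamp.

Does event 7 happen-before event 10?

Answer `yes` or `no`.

Answer: no

Derivation:
Initial: VV[0]=[0, 0, 0, 0]
Initial: VV[1]=[0, 0, 0, 0]
Initial: VV[2]=[0, 0, 0, 0]
Initial: VV[3]=[0, 0, 0, 0]
Event 1: SEND 1->3: VV[1][1]++ -> VV[1]=[0, 1, 0, 0], msg_vec=[0, 1, 0, 0]; VV[3]=max(VV[3],msg_vec) then VV[3][3]++ -> VV[3]=[0, 1, 0, 1]
Event 2: LOCAL 1: VV[1][1]++ -> VV[1]=[0, 2, 0, 0]
Event 3: SEND 1->0: VV[1][1]++ -> VV[1]=[0, 3, 0, 0], msg_vec=[0, 3, 0, 0]; VV[0]=max(VV[0],msg_vec) then VV[0][0]++ -> VV[0]=[1, 3, 0, 0]
Event 4: LOCAL 2: VV[2][2]++ -> VV[2]=[0, 0, 1, 0]
Event 5: SEND 1->3: VV[1][1]++ -> VV[1]=[0, 4, 0, 0], msg_vec=[0, 4, 0, 0]; VV[3]=max(VV[3],msg_vec) then VV[3][3]++ -> VV[3]=[0, 4, 0, 2]
Event 6: SEND 0->1: VV[0][0]++ -> VV[0]=[2, 3, 0, 0], msg_vec=[2, 3, 0, 0]; VV[1]=max(VV[1],msg_vec) then VV[1][1]++ -> VV[1]=[2, 5, 0, 0]
Event 7: SEND 3->2: VV[3][3]++ -> VV[3]=[0, 4, 0, 3], msg_vec=[0, 4, 0, 3]; VV[2]=max(VV[2],msg_vec) then VV[2][2]++ -> VV[2]=[0, 4, 2, 3]
Event 8: LOCAL 0: VV[0][0]++ -> VV[0]=[3, 3, 0, 0]
Event 9: LOCAL 3: VV[3][3]++ -> VV[3]=[0, 4, 0, 4]
Event 10: SEND 0->3: VV[0][0]++ -> VV[0]=[4, 3, 0, 0], msg_vec=[4, 3, 0, 0]; VV[3]=max(VV[3],msg_vec) then VV[3][3]++ -> VV[3]=[4, 4, 0, 5]
Event 7 stamp: [0, 4, 0, 3]
Event 10 stamp: [4, 3, 0, 0]
[0, 4, 0, 3] <= [4, 3, 0, 0]? False. Equal? False. Happens-before: False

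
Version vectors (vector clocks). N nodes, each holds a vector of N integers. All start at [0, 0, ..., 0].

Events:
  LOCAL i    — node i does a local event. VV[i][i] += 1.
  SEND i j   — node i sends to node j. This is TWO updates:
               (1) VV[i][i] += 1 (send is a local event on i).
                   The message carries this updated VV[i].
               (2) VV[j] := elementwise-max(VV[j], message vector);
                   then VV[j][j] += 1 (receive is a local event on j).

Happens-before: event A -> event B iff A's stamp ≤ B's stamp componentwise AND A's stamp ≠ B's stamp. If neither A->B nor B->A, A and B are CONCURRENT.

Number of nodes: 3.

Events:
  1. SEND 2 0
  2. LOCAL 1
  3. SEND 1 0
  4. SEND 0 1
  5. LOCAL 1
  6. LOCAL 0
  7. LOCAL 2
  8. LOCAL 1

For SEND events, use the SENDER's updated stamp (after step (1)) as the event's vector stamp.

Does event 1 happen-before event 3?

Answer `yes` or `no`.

Answer: no

Derivation:
Initial: VV[0]=[0, 0, 0]
Initial: VV[1]=[0, 0, 0]
Initial: VV[2]=[0, 0, 0]
Event 1: SEND 2->0: VV[2][2]++ -> VV[2]=[0, 0, 1], msg_vec=[0, 0, 1]; VV[0]=max(VV[0],msg_vec) then VV[0][0]++ -> VV[0]=[1, 0, 1]
Event 2: LOCAL 1: VV[1][1]++ -> VV[1]=[0, 1, 0]
Event 3: SEND 1->0: VV[1][1]++ -> VV[1]=[0, 2, 0], msg_vec=[0, 2, 0]; VV[0]=max(VV[0],msg_vec) then VV[0][0]++ -> VV[0]=[2, 2, 1]
Event 4: SEND 0->1: VV[0][0]++ -> VV[0]=[3, 2, 1], msg_vec=[3, 2, 1]; VV[1]=max(VV[1],msg_vec) then VV[1][1]++ -> VV[1]=[3, 3, 1]
Event 5: LOCAL 1: VV[1][1]++ -> VV[1]=[3, 4, 1]
Event 6: LOCAL 0: VV[0][0]++ -> VV[0]=[4, 2, 1]
Event 7: LOCAL 2: VV[2][2]++ -> VV[2]=[0, 0, 2]
Event 8: LOCAL 1: VV[1][1]++ -> VV[1]=[3, 5, 1]
Event 1 stamp: [0, 0, 1]
Event 3 stamp: [0, 2, 0]
[0, 0, 1] <= [0, 2, 0]? False. Equal? False. Happens-before: False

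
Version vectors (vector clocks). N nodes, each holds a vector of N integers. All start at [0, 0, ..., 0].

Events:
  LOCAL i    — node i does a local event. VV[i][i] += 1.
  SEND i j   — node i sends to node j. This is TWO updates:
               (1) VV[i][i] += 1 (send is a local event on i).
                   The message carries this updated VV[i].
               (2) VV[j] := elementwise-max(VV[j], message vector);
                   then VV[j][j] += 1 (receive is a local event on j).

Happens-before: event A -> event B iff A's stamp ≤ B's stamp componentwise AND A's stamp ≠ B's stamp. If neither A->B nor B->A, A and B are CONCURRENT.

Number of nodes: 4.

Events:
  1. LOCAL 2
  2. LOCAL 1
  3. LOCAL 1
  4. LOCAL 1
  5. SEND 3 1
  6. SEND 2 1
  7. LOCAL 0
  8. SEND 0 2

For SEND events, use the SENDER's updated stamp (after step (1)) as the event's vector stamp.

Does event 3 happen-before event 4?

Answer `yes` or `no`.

Initial: VV[0]=[0, 0, 0, 0]
Initial: VV[1]=[0, 0, 0, 0]
Initial: VV[2]=[0, 0, 0, 0]
Initial: VV[3]=[0, 0, 0, 0]
Event 1: LOCAL 2: VV[2][2]++ -> VV[2]=[0, 0, 1, 0]
Event 2: LOCAL 1: VV[1][1]++ -> VV[1]=[0, 1, 0, 0]
Event 3: LOCAL 1: VV[1][1]++ -> VV[1]=[0, 2, 0, 0]
Event 4: LOCAL 1: VV[1][1]++ -> VV[1]=[0, 3, 0, 0]
Event 5: SEND 3->1: VV[3][3]++ -> VV[3]=[0, 0, 0, 1], msg_vec=[0, 0, 0, 1]; VV[1]=max(VV[1],msg_vec) then VV[1][1]++ -> VV[1]=[0, 4, 0, 1]
Event 6: SEND 2->1: VV[2][2]++ -> VV[2]=[0, 0, 2, 0], msg_vec=[0, 0, 2, 0]; VV[1]=max(VV[1],msg_vec) then VV[1][1]++ -> VV[1]=[0, 5, 2, 1]
Event 7: LOCAL 0: VV[0][0]++ -> VV[0]=[1, 0, 0, 0]
Event 8: SEND 0->2: VV[0][0]++ -> VV[0]=[2, 0, 0, 0], msg_vec=[2, 0, 0, 0]; VV[2]=max(VV[2],msg_vec) then VV[2][2]++ -> VV[2]=[2, 0, 3, 0]
Event 3 stamp: [0, 2, 0, 0]
Event 4 stamp: [0, 3, 0, 0]
[0, 2, 0, 0] <= [0, 3, 0, 0]? True. Equal? False. Happens-before: True

Answer: yes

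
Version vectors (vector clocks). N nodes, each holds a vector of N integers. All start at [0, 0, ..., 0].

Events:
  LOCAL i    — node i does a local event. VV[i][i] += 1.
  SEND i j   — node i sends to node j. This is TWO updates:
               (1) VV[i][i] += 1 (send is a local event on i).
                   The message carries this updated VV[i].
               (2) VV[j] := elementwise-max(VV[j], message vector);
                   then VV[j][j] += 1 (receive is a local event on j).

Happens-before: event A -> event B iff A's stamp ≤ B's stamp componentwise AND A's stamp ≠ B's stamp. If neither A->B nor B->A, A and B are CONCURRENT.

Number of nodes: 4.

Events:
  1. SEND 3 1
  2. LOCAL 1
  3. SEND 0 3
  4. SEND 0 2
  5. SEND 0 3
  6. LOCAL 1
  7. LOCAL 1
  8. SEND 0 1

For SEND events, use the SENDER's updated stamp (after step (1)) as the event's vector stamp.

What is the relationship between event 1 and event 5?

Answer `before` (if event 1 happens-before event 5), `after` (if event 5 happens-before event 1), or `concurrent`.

Initial: VV[0]=[0, 0, 0, 0]
Initial: VV[1]=[0, 0, 0, 0]
Initial: VV[2]=[0, 0, 0, 0]
Initial: VV[3]=[0, 0, 0, 0]
Event 1: SEND 3->1: VV[3][3]++ -> VV[3]=[0, 0, 0, 1], msg_vec=[0, 0, 0, 1]; VV[1]=max(VV[1],msg_vec) then VV[1][1]++ -> VV[1]=[0, 1, 0, 1]
Event 2: LOCAL 1: VV[1][1]++ -> VV[1]=[0, 2, 0, 1]
Event 3: SEND 0->3: VV[0][0]++ -> VV[0]=[1, 0, 0, 0], msg_vec=[1, 0, 0, 0]; VV[3]=max(VV[3],msg_vec) then VV[3][3]++ -> VV[3]=[1, 0, 0, 2]
Event 4: SEND 0->2: VV[0][0]++ -> VV[0]=[2, 0, 0, 0], msg_vec=[2, 0, 0, 0]; VV[2]=max(VV[2],msg_vec) then VV[2][2]++ -> VV[2]=[2, 0, 1, 0]
Event 5: SEND 0->3: VV[0][0]++ -> VV[0]=[3, 0, 0, 0], msg_vec=[3, 0, 0, 0]; VV[3]=max(VV[3],msg_vec) then VV[3][3]++ -> VV[3]=[3, 0, 0, 3]
Event 6: LOCAL 1: VV[1][1]++ -> VV[1]=[0, 3, 0, 1]
Event 7: LOCAL 1: VV[1][1]++ -> VV[1]=[0, 4, 0, 1]
Event 8: SEND 0->1: VV[0][0]++ -> VV[0]=[4, 0, 0, 0], msg_vec=[4, 0, 0, 0]; VV[1]=max(VV[1],msg_vec) then VV[1][1]++ -> VV[1]=[4, 5, 0, 1]
Event 1 stamp: [0, 0, 0, 1]
Event 5 stamp: [3, 0, 0, 0]
[0, 0, 0, 1] <= [3, 0, 0, 0]? False
[3, 0, 0, 0] <= [0, 0, 0, 1]? False
Relation: concurrent

Answer: concurrent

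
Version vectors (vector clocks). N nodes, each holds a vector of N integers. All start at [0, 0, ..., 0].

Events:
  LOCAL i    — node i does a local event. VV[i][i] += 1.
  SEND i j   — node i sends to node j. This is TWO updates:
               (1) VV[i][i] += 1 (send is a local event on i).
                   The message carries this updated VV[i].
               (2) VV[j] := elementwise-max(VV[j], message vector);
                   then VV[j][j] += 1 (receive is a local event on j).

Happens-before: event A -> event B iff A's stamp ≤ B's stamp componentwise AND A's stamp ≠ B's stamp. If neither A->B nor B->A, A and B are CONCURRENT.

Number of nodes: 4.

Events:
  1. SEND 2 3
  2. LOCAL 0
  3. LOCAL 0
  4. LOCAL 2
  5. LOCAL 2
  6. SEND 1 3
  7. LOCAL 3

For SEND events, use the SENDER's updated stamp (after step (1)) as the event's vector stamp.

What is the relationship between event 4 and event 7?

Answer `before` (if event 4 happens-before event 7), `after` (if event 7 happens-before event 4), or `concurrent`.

Answer: concurrent

Derivation:
Initial: VV[0]=[0, 0, 0, 0]
Initial: VV[1]=[0, 0, 0, 0]
Initial: VV[2]=[0, 0, 0, 0]
Initial: VV[3]=[0, 0, 0, 0]
Event 1: SEND 2->3: VV[2][2]++ -> VV[2]=[0, 0, 1, 0], msg_vec=[0, 0, 1, 0]; VV[3]=max(VV[3],msg_vec) then VV[3][3]++ -> VV[3]=[0, 0, 1, 1]
Event 2: LOCAL 0: VV[0][0]++ -> VV[0]=[1, 0, 0, 0]
Event 3: LOCAL 0: VV[0][0]++ -> VV[0]=[2, 0, 0, 0]
Event 4: LOCAL 2: VV[2][2]++ -> VV[2]=[0, 0, 2, 0]
Event 5: LOCAL 2: VV[2][2]++ -> VV[2]=[0, 0, 3, 0]
Event 6: SEND 1->3: VV[1][1]++ -> VV[1]=[0, 1, 0, 0], msg_vec=[0, 1, 0, 0]; VV[3]=max(VV[3],msg_vec) then VV[3][3]++ -> VV[3]=[0, 1, 1, 2]
Event 7: LOCAL 3: VV[3][3]++ -> VV[3]=[0, 1, 1, 3]
Event 4 stamp: [0, 0, 2, 0]
Event 7 stamp: [0, 1, 1, 3]
[0, 0, 2, 0] <= [0, 1, 1, 3]? False
[0, 1, 1, 3] <= [0, 0, 2, 0]? False
Relation: concurrent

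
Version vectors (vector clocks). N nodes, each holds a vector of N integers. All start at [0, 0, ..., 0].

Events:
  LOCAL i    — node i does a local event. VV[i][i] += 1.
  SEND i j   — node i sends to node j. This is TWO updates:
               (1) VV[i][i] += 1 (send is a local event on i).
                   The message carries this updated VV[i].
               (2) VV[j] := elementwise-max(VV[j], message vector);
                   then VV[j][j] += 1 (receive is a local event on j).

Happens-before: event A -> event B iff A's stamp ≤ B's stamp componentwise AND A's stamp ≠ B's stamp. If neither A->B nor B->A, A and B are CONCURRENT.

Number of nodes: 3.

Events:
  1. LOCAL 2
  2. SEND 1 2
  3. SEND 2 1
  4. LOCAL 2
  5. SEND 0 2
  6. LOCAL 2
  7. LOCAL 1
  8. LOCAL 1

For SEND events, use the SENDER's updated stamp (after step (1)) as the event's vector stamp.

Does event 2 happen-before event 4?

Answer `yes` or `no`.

Answer: yes

Derivation:
Initial: VV[0]=[0, 0, 0]
Initial: VV[1]=[0, 0, 0]
Initial: VV[2]=[0, 0, 0]
Event 1: LOCAL 2: VV[2][2]++ -> VV[2]=[0, 0, 1]
Event 2: SEND 1->2: VV[1][1]++ -> VV[1]=[0, 1, 0], msg_vec=[0, 1, 0]; VV[2]=max(VV[2],msg_vec) then VV[2][2]++ -> VV[2]=[0, 1, 2]
Event 3: SEND 2->1: VV[2][2]++ -> VV[2]=[0, 1, 3], msg_vec=[0, 1, 3]; VV[1]=max(VV[1],msg_vec) then VV[1][1]++ -> VV[1]=[0, 2, 3]
Event 4: LOCAL 2: VV[2][2]++ -> VV[2]=[0, 1, 4]
Event 5: SEND 0->2: VV[0][0]++ -> VV[0]=[1, 0, 0], msg_vec=[1, 0, 0]; VV[2]=max(VV[2],msg_vec) then VV[2][2]++ -> VV[2]=[1, 1, 5]
Event 6: LOCAL 2: VV[2][2]++ -> VV[2]=[1, 1, 6]
Event 7: LOCAL 1: VV[1][1]++ -> VV[1]=[0, 3, 3]
Event 8: LOCAL 1: VV[1][1]++ -> VV[1]=[0, 4, 3]
Event 2 stamp: [0, 1, 0]
Event 4 stamp: [0, 1, 4]
[0, 1, 0] <= [0, 1, 4]? True. Equal? False. Happens-before: True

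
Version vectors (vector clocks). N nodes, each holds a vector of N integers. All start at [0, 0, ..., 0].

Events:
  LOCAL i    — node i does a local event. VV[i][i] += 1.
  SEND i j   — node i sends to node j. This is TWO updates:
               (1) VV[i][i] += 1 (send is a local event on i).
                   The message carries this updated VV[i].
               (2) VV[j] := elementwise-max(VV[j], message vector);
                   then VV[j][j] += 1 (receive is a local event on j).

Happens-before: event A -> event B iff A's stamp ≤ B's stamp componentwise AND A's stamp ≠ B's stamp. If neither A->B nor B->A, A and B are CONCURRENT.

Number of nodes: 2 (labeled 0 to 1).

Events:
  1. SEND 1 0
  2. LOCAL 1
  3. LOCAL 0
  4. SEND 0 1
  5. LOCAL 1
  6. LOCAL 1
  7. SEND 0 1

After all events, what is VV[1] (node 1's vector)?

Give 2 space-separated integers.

Initial: VV[0]=[0, 0]
Initial: VV[1]=[0, 0]
Event 1: SEND 1->0: VV[1][1]++ -> VV[1]=[0, 1], msg_vec=[0, 1]; VV[0]=max(VV[0],msg_vec) then VV[0][0]++ -> VV[0]=[1, 1]
Event 2: LOCAL 1: VV[1][1]++ -> VV[1]=[0, 2]
Event 3: LOCAL 0: VV[0][0]++ -> VV[0]=[2, 1]
Event 4: SEND 0->1: VV[0][0]++ -> VV[0]=[3, 1], msg_vec=[3, 1]; VV[1]=max(VV[1],msg_vec) then VV[1][1]++ -> VV[1]=[3, 3]
Event 5: LOCAL 1: VV[1][1]++ -> VV[1]=[3, 4]
Event 6: LOCAL 1: VV[1][1]++ -> VV[1]=[3, 5]
Event 7: SEND 0->1: VV[0][0]++ -> VV[0]=[4, 1], msg_vec=[4, 1]; VV[1]=max(VV[1],msg_vec) then VV[1][1]++ -> VV[1]=[4, 6]
Final vectors: VV[0]=[4, 1]; VV[1]=[4, 6]

Answer: 4 6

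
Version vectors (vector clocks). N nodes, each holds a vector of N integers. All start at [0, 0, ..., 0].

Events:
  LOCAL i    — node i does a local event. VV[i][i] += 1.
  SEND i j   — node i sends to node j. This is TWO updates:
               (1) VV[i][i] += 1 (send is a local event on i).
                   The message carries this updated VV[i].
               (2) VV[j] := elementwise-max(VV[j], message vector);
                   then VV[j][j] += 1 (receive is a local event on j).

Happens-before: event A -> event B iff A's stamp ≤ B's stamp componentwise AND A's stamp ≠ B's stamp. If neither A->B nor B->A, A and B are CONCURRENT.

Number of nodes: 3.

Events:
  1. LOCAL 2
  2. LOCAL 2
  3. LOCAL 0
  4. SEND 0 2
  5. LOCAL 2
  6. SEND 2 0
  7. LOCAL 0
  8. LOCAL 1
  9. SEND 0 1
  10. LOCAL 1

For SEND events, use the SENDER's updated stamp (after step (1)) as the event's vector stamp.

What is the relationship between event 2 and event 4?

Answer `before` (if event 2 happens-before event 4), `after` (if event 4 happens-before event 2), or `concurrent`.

Initial: VV[0]=[0, 0, 0]
Initial: VV[1]=[0, 0, 0]
Initial: VV[2]=[0, 0, 0]
Event 1: LOCAL 2: VV[2][2]++ -> VV[2]=[0, 0, 1]
Event 2: LOCAL 2: VV[2][2]++ -> VV[2]=[0, 0, 2]
Event 3: LOCAL 0: VV[0][0]++ -> VV[0]=[1, 0, 0]
Event 4: SEND 0->2: VV[0][0]++ -> VV[0]=[2, 0, 0], msg_vec=[2, 0, 0]; VV[2]=max(VV[2],msg_vec) then VV[2][2]++ -> VV[2]=[2, 0, 3]
Event 5: LOCAL 2: VV[2][2]++ -> VV[2]=[2, 0, 4]
Event 6: SEND 2->0: VV[2][2]++ -> VV[2]=[2, 0, 5], msg_vec=[2, 0, 5]; VV[0]=max(VV[0],msg_vec) then VV[0][0]++ -> VV[0]=[3, 0, 5]
Event 7: LOCAL 0: VV[0][0]++ -> VV[0]=[4, 0, 5]
Event 8: LOCAL 1: VV[1][1]++ -> VV[1]=[0, 1, 0]
Event 9: SEND 0->1: VV[0][0]++ -> VV[0]=[5, 0, 5], msg_vec=[5, 0, 5]; VV[1]=max(VV[1],msg_vec) then VV[1][1]++ -> VV[1]=[5, 2, 5]
Event 10: LOCAL 1: VV[1][1]++ -> VV[1]=[5, 3, 5]
Event 2 stamp: [0, 0, 2]
Event 4 stamp: [2, 0, 0]
[0, 0, 2] <= [2, 0, 0]? False
[2, 0, 0] <= [0, 0, 2]? False
Relation: concurrent

Answer: concurrent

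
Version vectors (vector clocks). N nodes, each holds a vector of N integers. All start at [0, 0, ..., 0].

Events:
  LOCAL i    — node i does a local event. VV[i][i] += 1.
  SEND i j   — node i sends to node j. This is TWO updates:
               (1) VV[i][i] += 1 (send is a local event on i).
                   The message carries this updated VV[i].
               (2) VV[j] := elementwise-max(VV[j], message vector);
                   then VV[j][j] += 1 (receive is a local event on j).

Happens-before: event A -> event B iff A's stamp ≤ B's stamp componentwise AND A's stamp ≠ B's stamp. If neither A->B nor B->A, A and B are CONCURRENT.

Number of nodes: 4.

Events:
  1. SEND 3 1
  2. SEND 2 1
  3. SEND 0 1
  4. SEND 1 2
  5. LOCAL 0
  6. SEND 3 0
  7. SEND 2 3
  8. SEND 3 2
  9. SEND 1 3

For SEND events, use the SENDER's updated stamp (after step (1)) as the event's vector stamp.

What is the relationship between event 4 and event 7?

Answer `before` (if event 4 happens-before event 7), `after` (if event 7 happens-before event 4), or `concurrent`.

Initial: VV[0]=[0, 0, 0, 0]
Initial: VV[1]=[0, 0, 0, 0]
Initial: VV[2]=[0, 0, 0, 0]
Initial: VV[3]=[0, 0, 0, 0]
Event 1: SEND 3->1: VV[3][3]++ -> VV[3]=[0, 0, 0, 1], msg_vec=[0, 0, 0, 1]; VV[1]=max(VV[1],msg_vec) then VV[1][1]++ -> VV[1]=[0, 1, 0, 1]
Event 2: SEND 2->1: VV[2][2]++ -> VV[2]=[0, 0, 1, 0], msg_vec=[0, 0, 1, 0]; VV[1]=max(VV[1],msg_vec) then VV[1][1]++ -> VV[1]=[0, 2, 1, 1]
Event 3: SEND 0->1: VV[0][0]++ -> VV[0]=[1, 0, 0, 0], msg_vec=[1, 0, 0, 0]; VV[1]=max(VV[1],msg_vec) then VV[1][1]++ -> VV[1]=[1, 3, 1, 1]
Event 4: SEND 1->2: VV[1][1]++ -> VV[1]=[1, 4, 1, 1], msg_vec=[1, 4, 1, 1]; VV[2]=max(VV[2],msg_vec) then VV[2][2]++ -> VV[2]=[1, 4, 2, 1]
Event 5: LOCAL 0: VV[0][0]++ -> VV[0]=[2, 0, 0, 0]
Event 6: SEND 3->0: VV[3][3]++ -> VV[3]=[0, 0, 0, 2], msg_vec=[0, 0, 0, 2]; VV[0]=max(VV[0],msg_vec) then VV[0][0]++ -> VV[0]=[3, 0, 0, 2]
Event 7: SEND 2->3: VV[2][2]++ -> VV[2]=[1, 4, 3, 1], msg_vec=[1, 4, 3, 1]; VV[3]=max(VV[3],msg_vec) then VV[3][3]++ -> VV[3]=[1, 4, 3, 3]
Event 8: SEND 3->2: VV[3][3]++ -> VV[3]=[1, 4, 3, 4], msg_vec=[1, 4, 3, 4]; VV[2]=max(VV[2],msg_vec) then VV[2][2]++ -> VV[2]=[1, 4, 4, 4]
Event 9: SEND 1->3: VV[1][1]++ -> VV[1]=[1, 5, 1, 1], msg_vec=[1, 5, 1, 1]; VV[3]=max(VV[3],msg_vec) then VV[3][3]++ -> VV[3]=[1, 5, 3, 5]
Event 4 stamp: [1, 4, 1, 1]
Event 7 stamp: [1, 4, 3, 1]
[1, 4, 1, 1] <= [1, 4, 3, 1]? True
[1, 4, 3, 1] <= [1, 4, 1, 1]? False
Relation: before

Answer: before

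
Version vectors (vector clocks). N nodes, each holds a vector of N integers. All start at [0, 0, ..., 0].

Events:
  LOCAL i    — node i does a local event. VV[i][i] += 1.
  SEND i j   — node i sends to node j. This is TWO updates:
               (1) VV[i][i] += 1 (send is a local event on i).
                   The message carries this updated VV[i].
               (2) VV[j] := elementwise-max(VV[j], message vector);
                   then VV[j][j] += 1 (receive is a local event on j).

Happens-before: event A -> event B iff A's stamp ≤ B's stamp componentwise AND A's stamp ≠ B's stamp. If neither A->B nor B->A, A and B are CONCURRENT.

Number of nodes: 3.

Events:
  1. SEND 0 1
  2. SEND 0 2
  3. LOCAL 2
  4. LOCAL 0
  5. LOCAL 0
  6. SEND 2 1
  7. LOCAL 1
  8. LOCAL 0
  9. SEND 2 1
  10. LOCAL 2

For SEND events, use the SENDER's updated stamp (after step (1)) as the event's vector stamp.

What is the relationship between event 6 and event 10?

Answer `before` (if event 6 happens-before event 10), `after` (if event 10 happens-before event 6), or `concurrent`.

Answer: before

Derivation:
Initial: VV[0]=[0, 0, 0]
Initial: VV[1]=[0, 0, 0]
Initial: VV[2]=[0, 0, 0]
Event 1: SEND 0->1: VV[0][0]++ -> VV[0]=[1, 0, 0], msg_vec=[1, 0, 0]; VV[1]=max(VV[1],msg_vec) then VV[1][1]++ -> VV[1]=[1, 1, 0]
Event 2: SEND 0->2: VV[0][0]++ -> VV[0]=[2, 0, 0], msg_vec=[2, 0, 0]; VV[2]=max(VV[2],msg_vec) then VV[2][2]++ -> VV[2]=[2, 0, 1]
Event 3: LOCAL 2: VV[2][2]++ -> VV[2]=[2, 0, 2]
Event 4: LOCAL 0: VV[0][0]++ -> VV[0]=[3, 0, 0]
Event 5: LOCAL 0: VV[0][0]++ -> VV[0]=[4, 0, 0]
Event 6: SEND 2->1: VV[2][2]++ -> VV[2]=[2, 0, 3], msg_vec=[2, 0, 3]; VV[1]=max(VV[1],msg_vec) then VV[1][1]++ -> VV[1]=[2, 2, 3]
Event 7: LOCAL 1: VV[1][1]++ -> VV[1]=[2, 3, 3]
Event 8: LOCAL 0: VV[0][0]++ -> VV[0]=[5, 0, 0]
Event 9: SEND 2->1: VV[2][2]++ -> VV[2]=[2, 0, 4], msg_vec=[2, 0, 4]; VV[1]=max(VV[1],msg_vec) then VV[1][1]++ -> VV[1]=[2, 4, 4]
Event 10: LOCAL 2: VV[2][2]++ -> VV[2]=[2, 0, 5]
Event 6 stamp: [2, 0, 3]
Event 10 stamp: [2, 0, 5]
[2, 0, 3] <= [2, 0, 5]? True
[2, 0, 5] <= [2, 0, 3]? False
Relation: before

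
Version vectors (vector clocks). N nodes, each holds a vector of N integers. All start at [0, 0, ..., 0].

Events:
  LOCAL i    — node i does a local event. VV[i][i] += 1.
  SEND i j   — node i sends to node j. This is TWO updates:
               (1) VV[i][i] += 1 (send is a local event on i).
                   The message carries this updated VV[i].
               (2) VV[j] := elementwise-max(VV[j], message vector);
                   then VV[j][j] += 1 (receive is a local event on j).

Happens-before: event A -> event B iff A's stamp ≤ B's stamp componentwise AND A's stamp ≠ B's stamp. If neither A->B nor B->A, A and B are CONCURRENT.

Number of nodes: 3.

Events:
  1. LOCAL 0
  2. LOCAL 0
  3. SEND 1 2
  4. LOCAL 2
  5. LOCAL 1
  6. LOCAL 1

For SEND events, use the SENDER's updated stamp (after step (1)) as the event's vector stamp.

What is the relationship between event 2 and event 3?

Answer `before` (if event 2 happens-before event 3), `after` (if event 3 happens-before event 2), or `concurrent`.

Answer: concurrent

Derivation:
Initial: VV[0]=[0, 0, 0]
Initial: VV[1]=[0, 0, 0]
Initial: VV[2]=[0, 0, 0]
Event 1: LOCAL 0: VV[0][0]++ -> VV[0]=[1, 0, 0]
Event 2: LOCAL 0: VV[0][0]++ -> VV[0]=[2, 0, 0]
Event 3: SEND 1->2: VV[1][1]++ -> VV[1]=[0, 1, 0], msg_vec=[0, 1, 0]; VV[2]=max(VV[2],msg_vec) then VV[2][2]++ -> VV[2]=[0, 1, 1]
Event 4: LOCAL 2: VV[2][2]++ -> VV[2]=[0, 1, 2]
Event 5: LOCAL 1: VV[1][1]++ -> VV[1]=[0, 2, 0]
Event 6: LOCAL 1: VV[1][1]++ -> VV[1]=[0, 3, 0]
Event 2 stamp: [2, 0, 0]
Event 3 stamp: [0, 1, 0]
[2, 0, 0] <= [0, 1, 0]? False
[0, 1, 0] <= [2, 0, 0]? False
Relation: concurrent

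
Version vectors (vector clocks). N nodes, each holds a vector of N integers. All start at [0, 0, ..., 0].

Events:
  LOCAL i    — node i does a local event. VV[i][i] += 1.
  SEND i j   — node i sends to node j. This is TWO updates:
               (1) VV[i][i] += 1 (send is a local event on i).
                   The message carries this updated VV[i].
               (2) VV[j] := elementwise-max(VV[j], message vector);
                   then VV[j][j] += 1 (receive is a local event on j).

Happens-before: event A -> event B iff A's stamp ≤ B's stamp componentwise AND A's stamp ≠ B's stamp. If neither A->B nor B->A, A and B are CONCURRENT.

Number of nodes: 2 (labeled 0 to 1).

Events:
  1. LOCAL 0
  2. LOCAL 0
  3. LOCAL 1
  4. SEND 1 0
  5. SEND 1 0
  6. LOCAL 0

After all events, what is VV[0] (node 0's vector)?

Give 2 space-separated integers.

Initial: VV[0]=[0, 0]
Initial: VV[1]=[0, 0]
Event 1: LOCAL 0: VV[0][0]++ -> VV[0]=[1, 0]
Event 2: LOCAL 0: VV[0][0]++ -> VV[0]=[2, 0]
Event 3: LOCAL 1: VV[1][1]++ -> VV[1]=[0, 1]
Event 4: SEND 1->0: VV[1][1]++ -> VV[1]=[0, 2], msg_vec=[0, 2]; VV[0]=max(VV[0],msg_vec) then VV[0][0]++ -> VV[0]=[3, 2]
Event 5: SEND 1->0: VV[1][1]++ -> VV[1]=[0, 3], msg_vec=[0, 3]; VV[0]=max(VV[0],msg_vec) then VV[0][0]++ -> VV[0]=[4, 3]
Event 6: LOCAL 0: VV[0][0]++ -> VV[0]=[5, 3]
Final vectors: VV[0]=[5, 3]; VV[1]=[0, 3]

Answer: 5 3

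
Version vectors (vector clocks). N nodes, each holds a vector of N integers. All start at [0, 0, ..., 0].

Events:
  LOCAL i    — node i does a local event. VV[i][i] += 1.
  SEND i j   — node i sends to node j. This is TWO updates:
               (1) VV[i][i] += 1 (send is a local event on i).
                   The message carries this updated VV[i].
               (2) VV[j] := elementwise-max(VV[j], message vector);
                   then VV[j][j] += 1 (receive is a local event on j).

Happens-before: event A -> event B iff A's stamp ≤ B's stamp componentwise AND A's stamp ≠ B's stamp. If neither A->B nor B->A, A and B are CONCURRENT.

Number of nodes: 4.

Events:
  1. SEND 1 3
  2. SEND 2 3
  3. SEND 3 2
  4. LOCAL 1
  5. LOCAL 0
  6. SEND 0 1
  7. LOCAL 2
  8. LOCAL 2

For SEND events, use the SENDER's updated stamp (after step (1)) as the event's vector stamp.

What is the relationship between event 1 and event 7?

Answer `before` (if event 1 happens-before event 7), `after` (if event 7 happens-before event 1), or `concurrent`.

Initial: VV[0]=[0, 0, 0, 0]
Initial: VV[1]=[0, 0, 0, 0]
Initial: VV[2]=[0, 0, 0, 0]
Initial: VV[3]=[0, 0, 0, 0]
Event 1: SEND 1->3: VV[1][1]++ -> VV[1]=[0, 1, 0, 0], msg_vec=[0, 1, 0, 0]; VV[3]=max(VV[3],msg_vec) then VV[3][3]++ -> VV[3]=[0, 1, 0, 1]
Event 2: SEND 2->3: VV[2][2]++ -> VV[2]=[0, 0, 1, 0], msg_vec=[0, 0, 1, 0]; VV[3]=max(VV[3],msg_vec) then VV[3][3]++ -> VV[3]=[0, 1, 1, 2]
Event 3: SEND 3->2: VV[3][3]++ -> VV[3]=[0, 1, 1, 3], msg_vec=[0, 1, 1, 3]; VV[2]=max(VV[2],msg_vec) then VV[2][2]++ -> VV[2]=[0, 1, 2, 3]
Event 4: LOCAL 1: VV[1][1]++ -> VV[1]=[0, 2, 0, 0]
Event 5: LOCAL 0: VV[0][0]++ -> VV[0]=[1, 0, 0, 0]
Event 6: SEND 0->1: VV[0][0]++ -> VV[0]=[2, 0, 0, 0], msg_vec=[2, 0, 0, 0]; VV[1]=max(VV[1],msg_vec) then VV[1][1]++ -> VV[1]=[2, 3, 0, 0]
Event 7: LOCAL 2: VV[2][2]++ -> VV[2]=[0, 1, 3, 3]
Event 8: LOCAL 2: VV[2][2]++ -> VV[2]=[0, 1, 4, 3]
Event 1 stamp: [0, 1, 0, 0]
Event 7 stamp: [0, 1, 3, 3]
[0, 1, 0, 0] <= [0, 1, 3, 3]? True
[0, 1, 3, 3] <= [0, 1, 0, 0]? False
Relation: before

Answer: before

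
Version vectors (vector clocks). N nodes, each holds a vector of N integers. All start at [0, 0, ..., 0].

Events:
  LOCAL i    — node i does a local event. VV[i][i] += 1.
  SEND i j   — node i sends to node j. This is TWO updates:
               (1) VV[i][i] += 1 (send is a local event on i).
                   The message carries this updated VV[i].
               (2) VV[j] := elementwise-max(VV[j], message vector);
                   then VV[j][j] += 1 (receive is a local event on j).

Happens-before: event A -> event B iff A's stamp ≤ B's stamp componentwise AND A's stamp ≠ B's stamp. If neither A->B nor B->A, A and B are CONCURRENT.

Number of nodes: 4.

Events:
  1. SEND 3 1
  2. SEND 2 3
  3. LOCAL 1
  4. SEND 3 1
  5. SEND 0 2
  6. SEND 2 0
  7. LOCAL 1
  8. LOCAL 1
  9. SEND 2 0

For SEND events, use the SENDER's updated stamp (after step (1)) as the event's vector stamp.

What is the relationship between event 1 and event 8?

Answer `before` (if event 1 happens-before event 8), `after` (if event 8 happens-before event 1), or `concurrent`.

Answer: before

Derivation:
Initial: VV[0]=[0, 0, 0, 0]
Initial: VV[1]=[0, 0, 0, 0]
Initial: VV[2]=[0, 0, 0, 0]
Initial: VV[3]=[0, 0, 0, 0]
Event 1: SEND 3->1: VV[3][3]++ -> VV[3]=[0, 0, 0, 1], msg_vec=[0, 0, 0, 1]; VV[1]=max(VV[1],msg_vec) then VV[1][1]++ -> VV[1]=[0, 1, 0, 1]
Event 2: SEND 2->3: VV[2][2]++ -> VV[2]=[0, 0, 1, 0], msg_vec=[0, 0, 1, 0]; VV[3]=max(VV[3],msg_vec) then VV[3][3]++ -> VV[3]=[0, 0, 1, 2]
Event 3: LOCAL 1: VV[1][1]++ -> VV[1]=[0, 2, 0, 1]
Event 4: SEND 3->1: VV[3][3]++ -> VV[3]=[0, 0, 1, 3], msg_vec=[0, 0, 1, 3]; VV[1]=max(VV[1],msg_vec) then VV[1][1]++ -> VV[1]=[0, 3, 1, 3]
Event 5: SEND 0->2: VV[0][0]++ -> VV[0]=[1, 0, 0, 0], msg_vec=[1, 0, 0, 0]; VV[2]=max(VV[2],msg_vec) then VV[2][2]++ -> VV[2]=[1, 0, 2, 0]
Event 6: SEND 2->0: VV[2][2]++ -> VV[2]=[1, 0, 3, 0], msg_vec=[1, 0, 3, 0]; VV[0]=max(VV[0],msg_vec) then VV[0][0]++ -> VV[0]=[2, 0, 3, 0]
Event 7: LOCAL 1: VV[1][1]++ -> VV[1]=[0, 4, 1, 3]
Event 8: LOCAL 1: VV[1][1]++ -> VV[1]=[0, 5, 1, 3]
Event 9: SEND 2->0: VV[2][2]++ -> VV[2]=[1, 0, 4, 0], msg_vec=[1, 0, 4, 0]; VV[0]=max(VV[0],msg_vec) then VV[0][0]++ -> VV[0]=[3, 0, 4, 0]
Event 1 stamp: [0, 0, 0, 1]
Event 8 stamp: [0, 5, 1, 3]
[0, 0, 0, 1] <= [0, 5, 1, 3]? True
[0, 5, 1, 3] <= [0, 0, 0, 1]? False
Relation: before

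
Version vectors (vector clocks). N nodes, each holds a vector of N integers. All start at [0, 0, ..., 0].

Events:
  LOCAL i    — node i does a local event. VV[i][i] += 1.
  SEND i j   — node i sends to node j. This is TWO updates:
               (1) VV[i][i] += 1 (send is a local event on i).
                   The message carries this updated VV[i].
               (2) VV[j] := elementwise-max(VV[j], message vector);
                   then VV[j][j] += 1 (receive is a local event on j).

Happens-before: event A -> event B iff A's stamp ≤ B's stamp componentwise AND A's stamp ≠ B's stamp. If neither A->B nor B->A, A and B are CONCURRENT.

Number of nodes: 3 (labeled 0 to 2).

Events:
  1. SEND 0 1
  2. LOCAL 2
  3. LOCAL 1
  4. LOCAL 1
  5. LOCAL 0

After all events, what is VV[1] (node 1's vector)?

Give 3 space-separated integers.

Initial: VV[0]=[0, 0, 0]
Initial: VV[1]=[0, 0, 0]
Initial: VV[2]=[0, 0, 0]
Event 1: SEND 0->1: VV[0][0]++ -> VV[0]=[1, 0, 0], msg_vec=[1, 0, 0]; VV[1]=max(VV[1],msg_vec) then VV[1][1]++ -> VV[1]=[1, 1, 0]
Event 2: LOCAL 2: VV[2][2]++ -> VV[2]=[0, 0, 1]
Event 3: LOCAL 1: VV[1][1]++ -> VV[1]=[1, 2, 0]
Event 4: LOCAL 1: VV[1][1]++ -> VV[1]=[1, 3, 0]
Event 5: LOCAL 0: VV[0][0]++ -> VV[0]=[2, 0, 0]
Final vectors: VV[0]=[2, 0, 0]; VV[1]=[1, 3, 0]; VV[2]=[0, 0, 1]

Answer: 1 3 0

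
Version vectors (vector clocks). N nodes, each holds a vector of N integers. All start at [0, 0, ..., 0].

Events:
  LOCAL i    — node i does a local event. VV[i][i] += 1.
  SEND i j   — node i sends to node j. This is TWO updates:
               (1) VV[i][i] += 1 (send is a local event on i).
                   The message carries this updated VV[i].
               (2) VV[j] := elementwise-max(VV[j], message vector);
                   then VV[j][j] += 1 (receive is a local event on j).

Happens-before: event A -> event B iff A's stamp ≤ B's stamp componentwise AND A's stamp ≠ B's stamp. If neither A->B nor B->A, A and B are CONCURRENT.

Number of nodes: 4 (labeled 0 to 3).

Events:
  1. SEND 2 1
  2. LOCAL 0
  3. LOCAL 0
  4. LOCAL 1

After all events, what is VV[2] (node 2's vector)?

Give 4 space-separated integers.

Initial: VV[0]=[0, 0, 0, 0]
Initial: VV[1]=[0, 0, 0, 0]
Initial: VV[2]=[0, 0, 0, 0]
Initial: VV[3]=[0, 0, 0, 0]
Event 1: SEND 2->1: VV[2][2]++ -> VV[2]=[0, 0, 1, 0], msg_vec=[0, 0, 1, 0]; VV[1]=max(VV[1],msg_vec) then VV[1][1]++ -> VV[1]=[0, 1, 1, 0]
Event 2: LOCAL 0: VV[0][0]++ -> VV[0]=[1, 0, 0, 0]
Event 3: LOCAL 0: VV[0][0]++ -> VV[0]=[2, 0, 0, 0]
Event 4: LOCAL 1: VV[1][1]++ -> VV[1]=[0, 2, 1, 0]
Final vectors: VV[0]=[2, 0, 0, 0]; VV[1]=[0, 2, 1, 0]; VV[2]=[0, 0, 1, 0]; VV[3]=[0, 0, 0, 0]

Answer: 0 0 1 0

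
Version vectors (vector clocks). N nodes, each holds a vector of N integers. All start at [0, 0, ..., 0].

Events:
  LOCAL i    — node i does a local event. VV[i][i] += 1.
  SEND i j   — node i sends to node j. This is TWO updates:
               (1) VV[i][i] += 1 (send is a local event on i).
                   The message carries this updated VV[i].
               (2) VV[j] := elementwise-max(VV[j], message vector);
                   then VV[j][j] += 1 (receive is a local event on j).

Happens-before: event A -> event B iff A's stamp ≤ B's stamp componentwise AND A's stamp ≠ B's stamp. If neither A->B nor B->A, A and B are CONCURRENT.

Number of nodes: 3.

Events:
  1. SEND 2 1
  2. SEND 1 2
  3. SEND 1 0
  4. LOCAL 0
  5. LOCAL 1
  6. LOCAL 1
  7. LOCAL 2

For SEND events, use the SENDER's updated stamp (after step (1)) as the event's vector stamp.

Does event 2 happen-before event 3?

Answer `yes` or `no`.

Answer: yes

Derivation:
Initial: VV[0]=[0, 0, 0]
Initial: VV[1]=[0, 0, 0]
Initial: VV[2]=[0, 0, 0]
Event 1: SEND 2->1: VV[2][2]++ -> VV[2]=[0, 0, 1], msg_vec=[0, 0, 1]; VV[1]=max(VV[1],msg_vec) then VV[1][1]++ -> VV[1]=[0, 1, 1]
Event 2: SEND 1->2: VV[1][1]++ -> VV[1]=[0, 2, 1], msg_vec=[0, 2, 1]; VV[2]=max(VV[2],msg_vec) then VV[2][2]++ -> VV[2]=[0, 2, 2]
Event 3: SEND 1->0: VV[1][1]++ -> VV[1]=[0, 3, 1], msg_vec=[0, 3, 1]; VV[0]=max(VV[0],msg_vec) then VV[0][0]++ -> VV[0]=[1, 3, 1]
Event 4: LOCAL 0: VV[0][0]++ -> VV[0]=[2, 3, 1]
Event 5: LOCAL 1: VV[1][1]++ -> VV[1]=[0, 4, 1]
Event 6: LOCAL 1: VV[1][1]++ -> VV[1]=[0, 5, 1]
Event 7: LOCAL 2: VV[2][2]++ -> VV[2]=[0, 2, 3]
Event 2 stamp: [0, 2, 1]
Event 3 stamp: [0, 3, 1]
[0, 2, 1] <= [0, 3, 1]? True. Equal? False. Happens-before: True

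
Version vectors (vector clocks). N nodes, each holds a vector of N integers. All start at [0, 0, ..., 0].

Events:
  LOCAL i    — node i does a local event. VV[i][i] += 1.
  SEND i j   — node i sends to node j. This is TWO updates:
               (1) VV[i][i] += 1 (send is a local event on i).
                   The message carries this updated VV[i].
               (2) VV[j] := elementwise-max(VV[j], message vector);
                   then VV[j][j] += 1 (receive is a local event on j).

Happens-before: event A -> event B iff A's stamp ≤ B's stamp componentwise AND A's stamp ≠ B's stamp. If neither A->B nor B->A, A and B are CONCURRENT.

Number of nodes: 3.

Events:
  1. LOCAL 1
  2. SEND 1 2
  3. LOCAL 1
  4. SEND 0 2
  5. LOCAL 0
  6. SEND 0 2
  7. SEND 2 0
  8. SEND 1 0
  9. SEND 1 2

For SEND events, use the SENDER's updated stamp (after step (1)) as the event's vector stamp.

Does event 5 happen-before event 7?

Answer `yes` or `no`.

Answer: yes

Derivation:
Initial: VV[0]=[0, 0, 0]
Initial: VV[1]=[0, 0, 0]
Initial: VV[2]=[0, 0, 0]
Event 1: LOCAL 1: VV[1][1]++ -> VV[1]=[0, 1, 0]
Event 2: SEND 1->2: VV[1][1]++ -> VV[1]=[0, 2, 0], msg_vec=[0, 2, 0]; VV[2]=max(VV[2],msg_vec) then VV[2][2]++ -> VV[2]=[0, 2, 1]
Event 3: LOCAL 1: VV[1][1]++ -> VV[1]=[0, 3, 0]
Event 4: SEND 0->2: VV[0][0]++ -> VV[0]=[1, 0, 0], msg_vec=[1, 0, 0]; VV[2]=max(VV[2],msg_vec) then VV[2][2]++ -> VV[2]=[1, 2, 2]
Event 5: LOCAL 0: VV[0][0]++ -> VV[0]=[2, 0, 0]
Event 6: SEND 0->2: VV[0][0]++ -> VV[0]=[3, 0, 0], msg_vec=[3, 0, 0]; VV[2]=max(VV[2],msg_vec) then VV[2][2]++ -> VV[2]=[3, 2, 3]
Event 7: SEND 2->0: VV[2][2]++ -> VV[2]=[3, 2, 4], msg_vec=[3, 2, 4]; VV[0]=max(VV[0],msg_vec) then VV[0][0]++ -> VV[0]=[4, 2, 4]
Event 8: SEND 1->0: VV[1][1]++ -> VV[1]=[0, 4, 0], msg_vec=[0, 4, 0]; VV[0]=max(VV[0],msg_vec) then VV[0][0]++ -> VV[0]=[5, 4, 4]
Event 9: SEND 1->2: VV[1][1]++ -> VV[1]=[0, 5, 0], msg_vec=[0, 5, 0]; VV[2]=max(VV[2],msg_vec) then VV[2][2]++ -> VV[2]=[3, 5, 5]
Event 5 stamp: [2, 0, 0]
Event 7 stamp: [3, 2, 4]
[2, 0, 0] <= [3, 2, 4]? True. Equal? False. Happens-before: True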